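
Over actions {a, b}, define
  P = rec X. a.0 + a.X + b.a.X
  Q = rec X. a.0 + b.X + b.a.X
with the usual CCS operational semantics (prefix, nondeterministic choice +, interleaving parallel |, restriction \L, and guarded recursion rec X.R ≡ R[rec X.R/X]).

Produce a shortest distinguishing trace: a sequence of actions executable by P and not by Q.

aa

P's transition system — 3 states:
  p0 = rec X. a.0 + a.X + b.a.X has moves -a-> p0, -a-> p1, -b-> p2
  p1 = 0 has moves (no moves)
  p2 = a.(rec X. a.0 + a.X + b.a.X) has moves -a-> p0
Q's transition system — 3 states:
  q0 = rec X. a.0 + b.X + b.a.X has moves -a-> q1, -b-> q0, -b-> q2
  q1 = 0 has moves (no moves)
  q2 = a.(rec X. a.0 + b.X + b.a.X) has moves -a-> q0
Trace ⟨aa⟩ through P, begin at {p0}:
  [1] a ⇒ {p0, p1}
  [2] a ⇒ {p0, p1}
  P completes σ.
Trace ⟨aa⟩ through Q, begin at {q0}:
  [1] a ⇒ {q1}
  [2] a ⇒ ∅ (Q stuck)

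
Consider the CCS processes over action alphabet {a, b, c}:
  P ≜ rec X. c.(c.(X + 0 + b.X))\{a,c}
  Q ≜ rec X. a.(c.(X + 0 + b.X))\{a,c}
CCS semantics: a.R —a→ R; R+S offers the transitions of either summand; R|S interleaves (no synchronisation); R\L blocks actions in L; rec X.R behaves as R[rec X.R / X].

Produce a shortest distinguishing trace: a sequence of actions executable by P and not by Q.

P's transition system — 2 states:
  u0 = rec X. c.(c.(X + 0 + b.X))\{a,c} → ··c··> u1
  u1 = (c.((rec X. c.(c.(X + 0 + b.X))\{a,c}) + 0 + b.(rec X. c.(c.(X + 0 + b.X))\{a,c})))\{a,c} → ∅
Q's transition system — 2 states:
  v0 = rec X. a.(c.(X + 0 + b.X))\{a,c} → ··a··> v1
  v1 = (c.((rec X. a.(c.(X + 0 + b.X))\{a,c}) + 0 + b.(rec X. a.(c.(X + 0 + b.X))\{a,c})))\{a,c} → ∅
Trace ⟨c⟩ through P, begin at {u0}:
  [1] c ⇒ {u1}
  — P admits the full trace.
Trace ⟨c⟩ through Q, begin at {v0}:
  [1] c ⇒ ∅ (Q stuck)

c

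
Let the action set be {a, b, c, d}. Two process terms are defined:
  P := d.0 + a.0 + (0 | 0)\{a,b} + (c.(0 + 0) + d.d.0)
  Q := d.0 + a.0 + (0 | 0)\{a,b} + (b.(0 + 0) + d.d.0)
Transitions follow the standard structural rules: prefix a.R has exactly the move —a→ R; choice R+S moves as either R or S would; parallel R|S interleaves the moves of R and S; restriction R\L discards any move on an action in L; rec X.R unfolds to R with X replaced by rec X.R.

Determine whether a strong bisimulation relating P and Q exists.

P's transition system — 4 states:
  s0 = d.0 + a.0 + (0 | 0)\{a,b} + (c.(0 + 0) + d.d.0) ⊢ ··a··> s1, ··c··> s2, ··d··> s1, ··d··> s3
  s1 = 0 ⊢ ∅
  s2 = 0 + 0 ⊢ ∅
  s3 = d.0 ⊢ ··d··> s1
Q's transition system — 4 states:
  t0 = d.0 + a.0 + (0 | 0)\{a,b} + (b.(0 + 0) + d.d.0) ⊢ ··a··> t1, ··b··> t2, ··d··> t1, ··d··> t3
  t1 = 0 ⊢ ∅
  t2 = 0 + 0 ⊢ ∅
  t3 = d.0 ⊢ ··d··> t1
Coarsest stable partition (strong bisimilarity classes):
  B0 = {s0}
  B1 = {s1, s2, t1, t2}
  B2 = {s3, t3}
  B3 = {t0}
s0 ∈ B0, t0 ∈ B3 → different blocks

P ≁ Q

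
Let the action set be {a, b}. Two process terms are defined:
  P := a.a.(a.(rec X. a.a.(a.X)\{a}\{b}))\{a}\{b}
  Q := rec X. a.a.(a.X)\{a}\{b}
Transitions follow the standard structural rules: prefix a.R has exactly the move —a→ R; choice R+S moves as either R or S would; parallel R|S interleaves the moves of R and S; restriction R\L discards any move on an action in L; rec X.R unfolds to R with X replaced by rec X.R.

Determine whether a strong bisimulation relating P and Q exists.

P ~ Q

LTS(P): 3 reachable states
  s0 = a.a.(a.(rec X. a.a.(a.X)\{a}\{b}))\{a}\{b} has moves ··a··> s1
  s1 = a.(a.(rec X. a.a.(a.X)\{a}\{b}))\{a}\{b} has moves ··a··> s2
  s2 = (a.(rec X. a.a.(a.X)\{a}\{b}))\{a}\{b} has moves deadlocked
LTS(Q): 3 reachable states
  t0 = rec X. a.a.(a.X)\{a}\{b} has moves ··a··> t1
  t1 = a.(a.(rec X. a.a.(a.X)\{a}\{b}))\{a}\{b} has moves ··a··> t2
  t2 = (a.(rec X. a.a.(a.X)\{a}\{b}))\{a}\{b} has moves deadlocked
Partition-refinement fixed point:
  B0 = {s0, t0}
  B1 = {s1, t1}
  B2 = {s2, t2}
s0 ∈ B0, t0 ∈ B0 → same block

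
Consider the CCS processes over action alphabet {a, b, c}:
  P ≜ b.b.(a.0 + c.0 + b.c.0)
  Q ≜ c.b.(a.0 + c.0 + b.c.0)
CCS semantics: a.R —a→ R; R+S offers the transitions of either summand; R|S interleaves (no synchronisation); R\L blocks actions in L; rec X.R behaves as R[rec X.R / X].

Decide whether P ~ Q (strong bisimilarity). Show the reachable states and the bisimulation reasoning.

P's transition system — 5 states:
  s0 = b.b.(a.0 + c.0 + b.c.0) :: =b=> s1
  s1 = b.(a.0 + c.0 + b.c.0) :: =b=> s2
  s2 = a.0 + c.0 + b.c.0 :: =a=> s3, =b=> s4, =c=> s3
  s3 = 0 :: deadlocked
  s4 = c.0 :: =c=> s3
Q's transition system — 5 states:
  t0 = c.b.(a.0 + c.0 + b.c.0) :: =c=> t1
  t1 = b.(a.0 + c.0 + b.c.0) :: =b=> t2
  t2 = a.0 + c.0 + b.c.0 :: =a=> t3, =b=> t4, =c=> t3
  t3 = 0 :: deadlocked
  t4 = c.0 :: =c=> t3
Partition-refinement fixed point:
  B0 = {s0}
  B1 = {s1, t1}
  B2 = {s2, t2}
  B3 = {s3, t3}
  B4 = {s4, t4}
  B5 = {t0}
s0 ∈ B0, t0 ∈ B5 → different blocks

not bisimilar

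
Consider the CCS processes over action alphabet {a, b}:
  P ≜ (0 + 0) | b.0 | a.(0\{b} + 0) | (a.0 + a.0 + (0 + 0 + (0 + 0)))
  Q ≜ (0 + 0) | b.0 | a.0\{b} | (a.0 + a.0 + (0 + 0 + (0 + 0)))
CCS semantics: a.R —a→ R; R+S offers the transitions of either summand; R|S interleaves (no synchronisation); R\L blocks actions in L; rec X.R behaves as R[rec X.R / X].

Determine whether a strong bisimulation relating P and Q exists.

P ~ Q

Reachable graph of P (8 states):
  u0 = (0 + 0) | b.0 | a.(0\{b} + 0) | (a.0 + a.0 + (0 + 0 + (0 + 0))) → —a→ u1, —a→ u2, —b→ u3
  u1 = (0 + 0) | b.0 | (0\{b} + 0) | (a.0 + a.0 + (0 + 0 + (0 + 0))) → —a→ u4, —b→ u5
  u2 = (0 + 0) | b.0 | a.(0\{b} + 0) | 0 → —a→ u4, —b→ u6
  u3 = (0 + 0) | 0 | a.(0\{b} + 0) | (a.0 + a.0 + (0 + 0 + (0 + 0))) → —a→ u5, —a→ u6
  u4 = (0 + 0) | b.0 | (0\{b} + 0) | 0 → —b→ u7
  u5 = (0 + 0) | 0 | (0\{b} + 0) | (a.0 + a.0 + (0 + 0 + (0 + 0))) → —a→ u7
  u6 = (0 + 0) | 0 | a.(0\{b} + 0) | 0 → —a→ u7
  u7 = (0 + 0) | 0 | (0\{b} + 0) | 0 → deadlocked
Reachable graph of Q (8 states):
  v0 = (0 + 0) | b.0 | a.0\{b} | (a.0 + a.0 + (0 + 0 + (0 + 0))) → —a→ v1, —a→ v2, —b→ v3
  v1 = (0 + 0) | b.0 | 0\{b} | (a.0 + a.0 + (0 + 0 + (0 + 0))) → —a→ v4, —b→ v5
  v2 = (0 + 0) | b.0 | a.0\{b} | 0 → —a→ v4, —b→ v6
  v3 = (0 + 0) | 0 | a.0\{b} | (a.0 + a.0 + (0 + 0 + (0 + 0))) → —a→ v5, —a→ v6
  v4 = (0 + 0) | b.0 | 0\{b} | 0 → —b→ v7
  v5 = (0 + 0) | 0 | 0\{b} | (a.0 + a.0 + (0 + 0 + (0 + 0))) → —a→ v7
  v6 = (0 + 0) | 0 | a.0\{b} | 0 → —a→ v7
  v7 = (0 + 0) | 0 | 0\{b} | 0 → deadlocked
Bisimilarity quotient blocks:
  B0 = {u0, v0}
  B1 = {u3, v3}
  B2 = {u5, u6, v5, v6}
  B3 = {u7, v7}
  B4 = {u1, u2, v1, v2}
  B5 = {u4, v4}
u0 ∈ B0, v0 ∈ B0 → same block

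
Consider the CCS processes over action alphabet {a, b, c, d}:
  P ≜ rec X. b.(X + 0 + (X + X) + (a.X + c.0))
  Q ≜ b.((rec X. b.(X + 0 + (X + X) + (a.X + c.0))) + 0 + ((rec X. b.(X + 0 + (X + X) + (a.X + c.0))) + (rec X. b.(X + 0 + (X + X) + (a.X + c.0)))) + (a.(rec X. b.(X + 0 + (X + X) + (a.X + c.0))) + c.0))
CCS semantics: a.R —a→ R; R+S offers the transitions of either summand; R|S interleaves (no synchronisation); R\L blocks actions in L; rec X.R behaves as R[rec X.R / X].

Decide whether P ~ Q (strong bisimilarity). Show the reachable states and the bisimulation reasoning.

LTS(P): 3 reachable states
  p0 = rec X. b.(X + 0 + (X + X) + (a.X + c.0)) ⊢ -b-> p1
  p1 = (rec X. b.(X + 0 + (X + X) + (a.X + c.0))) + 0 + ((rec X. b.(X + 0 + (X + X) + (a.X + c.0))) + (rec X. b.(X + 0 + (X + X) + (a.X + c.0)))) + (a.(rec X. b.(X + 0 + (X + X) + (a.X + c.0))) + c.0) ⊢ -a-> p0, -b-> p1, -c-> p2
  p2 = 0 ⊢ (no moves)
LTS(Q): 4 reachable states
  q0 = b.((rec X. b.(X + 0 + (X + X) + (a.X + c.0))) + 0 + ((rec X. b.(X + 0 + (X + X) + (a.X + c.0))) + (rec X. b.(X + 0 + (X + X) + (a.X + c.0)))) + (a.(rec X. b.(X + 0 + (X + X) + (a.X + c.0))) + c.0)) ⊢ -b-> q1
  q1 = (rec X. b.(X + 0 + (X + X) + (a.X + c.0))) + 0 + ((rec X. b.(X + 0 + (X + X) + (a.X + c.0))) + (rec X. b.(X + 0 + (X + X) + (a.X + c.0)))) + (a.(rec X. b.(X + 0 + (X + X) + (a.X + c.0))) + c.0) ⊢ -a-> q2, -b-> q1, -c-> q3
  q2 = rec X. b.(X + 0 + (X + X) + (a.X + c.0)) ⊢ -b-> q1
  q3 = 0 ⊢ (no moves)
Bisimilarity quotient blocks:
  B0 = {p0, q0, q2}
  B1 = {p1, q1}
  B2 = {p2, q3}
p0 ∈ B0, q0 ∈ B0 → same block

YES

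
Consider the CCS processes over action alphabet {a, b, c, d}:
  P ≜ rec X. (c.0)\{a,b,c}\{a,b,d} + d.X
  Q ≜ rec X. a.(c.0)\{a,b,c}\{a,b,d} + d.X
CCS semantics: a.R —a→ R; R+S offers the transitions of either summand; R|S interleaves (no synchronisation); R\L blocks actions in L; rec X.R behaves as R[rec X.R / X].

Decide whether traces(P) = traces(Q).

P's transition system — 1 states:
  p0 = rec X. (c.0)\{a,b,c}\{a,b,d} + d.X ⊢ --d--▸ p0
Q's transition system — 2 states:
  q0 = rec X. a.(c.0)\{a,b,c}\{a,b,d} + d.X ⊢ --a--▸ q1, --d--▸ q0
  q1 = (c.0)\{a,b,c}\{a,b,d} ⊢ ∅
Trace ⟨a⟩ through Q, begin at {q0}:
  step 1 (a): {q1}
  ✓ Q
Trace ⟨a⟩ through P, begin at {p0}:
  step 1 (a): no successor for P

traces(P) ≠ traces(Q) — witness ⟨a⟩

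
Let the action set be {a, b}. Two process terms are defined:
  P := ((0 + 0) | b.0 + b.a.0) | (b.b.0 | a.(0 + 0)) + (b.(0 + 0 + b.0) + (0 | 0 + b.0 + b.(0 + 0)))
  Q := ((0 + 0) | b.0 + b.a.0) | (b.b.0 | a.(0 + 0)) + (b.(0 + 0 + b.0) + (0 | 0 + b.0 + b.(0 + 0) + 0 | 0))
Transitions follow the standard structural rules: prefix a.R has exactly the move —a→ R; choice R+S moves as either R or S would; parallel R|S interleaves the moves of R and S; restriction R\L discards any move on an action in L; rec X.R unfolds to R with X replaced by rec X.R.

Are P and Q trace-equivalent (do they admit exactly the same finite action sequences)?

traces(P) = traces(Q)

Reachable graph of P (27 states):
  m0 = ((0 + 0) | b.0 + b.a.0) | (b.b.0 | a.(0 + 0)) + (b.(0 + 0 + b.0) + (0 | 0 + b.0 + b.(0 + 0))) has moves —a→ m1, —b→ m2, —b→ m3, —b→ m4, —b→ m5, —b→ m6, —b→ m7
  m1 = ((0 + 0) | b.0 + b.a.0) | (b.b.0 | (0 + 0)) has moves —b→ m10, —b→ m8, —b→ m9
  m2 = ((0 + 0) | b.0 + b.a.0) | (b.0 | a.(0 + 0)) has moves —a→ m8, —b→ m11, —b→ m12, —b→ m13
  m3 = (0 + 0) | 0 | (b.b.0 | a.(0 + 0)) has moves —a→ m9, —b→ m12
  m4 = 0 has moves stopped
  m5 = 0 + 0 has moves stopped
  m6 = 0 + 0 + b.0 has moves —b→ m4
  m7 = a.0 | (b.b.0 | a.(0 + 0)) has moves —a→ m10, —a→ m14, —b→ m13
  m8 = ((0 + 0) | b.0 + b.a.0) | (b.0 | (0 + 0)) has moves —b→ m15, —b→ m16, —b→ m17
  m9 = (0 + 0) | 0 | (b.b.0 | (0 + 0)) has moves —b→ m16
  m10 = a.0 | (b.b.0 | (0 + 0)) has moves —a→ m18, —b→ m17
  m11 = ((0 + 0) | b.0 + b.a.0) | (0 | a.(0 + 0)) has moves —a→ m15, —b→ m19, —b→ m20
  m12 = (0 + 0) | 0 | (b.0 | a.(0 + 0)) has moves —a→ m16, —b→ m19
  m13 = a.0 | (b.0 | a.(0 + 0)) has moves —a→ m17, —a→ m21, —b→ m20
  m14 = 0 | (b.b.0 | a.(0 + 0)) has moves —a→ m18, —b→ m21
  m15 = ((0 + 0) | b.0 + b.a.0) | (0 | (0 + 0)) has moves —b→ m22, —b→ m23
  m16 = (0 + 0) | 0 | (b.0 | (0 + 0)) has moves —b→ m22
  m17 = a.0 | (b.0 | (0 + 0)) has moves —a→ m24, —b→ m23
  m18 = 0 | (b.b.0 | (0 + 0)) has moves —b→ m24
  m19 = (0 + 0) | 0 | (0 | a.(0 + 0)) has moves —a→ m22
  m20 = a.0 | (0 | a.(0 + 0)) has moves —a→ m23, —a→ m25
  m21 = 0 | (b.0 | a.(0 + 0)) has moves —a→ m24, —b→ m25
  m22 = (0 + 0) | 0 | (0 | (0 + 0)) has moves stopped
  m23 = a.0 | (0 | (0 + 0)) has moves —a→ m26
  m24 = 0 | (b.0 | (0 + 0)) has moves —b→ m26
  m25 = 0 | (0 | a.(0 + 0)) has moves —a→ m26
  m26 = 0 | (0 | (0 + 0)) has moves stopped
Reachable graph of Q (27 states):
  n0 = ((0 + 0) | b.0 + b.a.0) | (b.b.0 | a.(0 + 0)) + (b.(0 + 0 + b.0) + (0 | 0 + b.0 + b.(0 + 0) + 0 | 0)) has moves —a→ n1, —b→ n2, —b→ n3, —b→ n4, —b→ n5, —b→ n6, —b→ n7
  n1 = ((0 + 0) | b.0 + b.a.0) | (b.b.0 | (0 + 0)) has moves —b→ n10, —b→ n8, —b→ n9
  n2 = ((0 + 0) | b.0 + b.a.0) | (b.0 | a.(0 + 0)) has moves —a→ n8, —b→ n11, —b→ n12, —b→ n13
  n3 = (0 + 0) | 0 | (b.b.0 | a.(0 + 0)) has moves —a→ n9, —b→ n12
  n4 = 0 has moves stopped
  n5 = 0 + 0 has moves stopped
  n6 = 0 + 0 + b.0 has moves —b→ n4
  n7 = a.0 | (b.b.0 | a.(0 + 0)) has moves —a→ n10, —a→ n14, —b→ n13
  n8 = ((0 + 0) | b.0 + b.a.0) | (b.0 | (0 + 0)) has moves —b→ n15, —b→ n16, —b→ n17
  n9 = (0 + 0) | 0 | (b.b.0 | (0 + 0)) has moves —b→ n16
  n10 = a.0 | (b.b.0 | (0 + 0)) has moves —a→ n18, —b→ n17
  n11 = ((0 + 0) | b.0 + b.a.0) | (0 | a.(0 + 0)) has moves —a→ n15, —b→ n19, —b→ n20
  n12 = (0 + 0) | 0 | (b.0 | a.(0 + 0)) has moves —a→ n16, —b→ n19
  n13 = a.0 | (b.0 | a.(0 + 0)) has moves —a→ n17, —a→ n21, —b→ n20
  n14 = 0 | (b.b.0 | a.(0 + 0)) has moves —a→ n18, —b→ n21
  n15 = ((0 + 0) | b.0 + b.a.0) | (0 | (0 + 0)) has moves —b→ n22, —b→ n23
  n16 = (0 + 0) | 0 | (b.0 | (0 + 0)) has moves —b→ n22
  n17 = a.0 | (b.0 | (0 + 0)) has moves —a→ n24, —b→ n23
  n18 = 0 | (b.b.0 | (0 + 0)) has moves —b→ n24
  n19 = (0 + 0) | 0 | (0 | a.(0 + 0)) has moves —a→ n22
  n20 = a.0 | (0 | a.(0 + 0)) has moves —a→ n23, —a→ n25
  n21 = 0 | (b.0 | a.(0 + 0)) has moves —a→ n24, —b→ n25
  n22 = (0 + 0) | 0 | (0 | (0 + 0)) has moves stopped
  n23 = a.0 | (0 | (0 + 0)) has moves —a→ n26
  n24 = 0 | (b.0 | (0 + 0)) has moves —b→ n26
  n25 = 0 | (0 | a.(0 + 0)) has moves —a→ n26
  n26 = 0 | (0 | (0 + 0)) has moves stopped
Bisimilarity quotient blocks:
  B0 = {m0, n0}
  B1 = {m10, m14, m3, n10, n14, n3}
  B2 = {m12, m17, m21, n12, n17, n21}
  B3 = {m16, m24, m6, n16, n24, n6}
  B4 = {m22, m26, m4, m5, n22, n26, n4, n5}
  B5 = {m19, m23, m25, n19, n23, n25}
  B6 = {m18, m9, n18, n9}
  B7 = {m1, n1}
  B8 = {m8, n8}
  B9 = {m15, n15}
  B10 = {m2, n2}
  B11 = {m11, n11}
  B12 = {m20, n20}
  B13 = {m13, n13}
  B14 = {m7, n7}
m0 ∈ B0, n0 ∈ B0 → same block
Bisimilar ⇒ trace-equivalent.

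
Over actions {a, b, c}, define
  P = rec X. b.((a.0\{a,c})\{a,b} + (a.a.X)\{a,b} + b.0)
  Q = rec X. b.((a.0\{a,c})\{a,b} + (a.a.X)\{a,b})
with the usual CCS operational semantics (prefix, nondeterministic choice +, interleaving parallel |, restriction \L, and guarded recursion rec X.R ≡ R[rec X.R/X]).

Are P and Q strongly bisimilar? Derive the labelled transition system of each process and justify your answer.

Reachable graph of P (3 states):
  p0 = rec X. b.((a.0\{a,c})\{a,b} + (a.a.X)\{a,b} + b.0) :: =b=> p1
  p1 = (a.0\{a,c})\{a,b} + (a.a.(rec X. b.((a.0\{a,c})\{a,b} + (a.a.X)\{a,b} + b.0)))\{a,b} + b.0 :: =b=> p2
  p2 = 0 :: ∅
Reachable graph of Q (2 states):
  q0 = rec X. b.((a.0\{a,c})\{a,b} + (a.a.X)\{a,b}) :: =b=> q1
  q1 = (a.0\{a,c})\{a,b} + (a.a.(rec X. b.((a.0\{a,c})\{a,b} + (a.a.X)\{a,b})))\{a,b} :: ∅
Coarsest stable partition (strong bisimilarity classes):
  B0 = {p0}
  B1 = {p1, q0}
  B2 = {p2, q1}
p0 ∈ B0, q0 ∈ B1 → different blocks

not bisimilar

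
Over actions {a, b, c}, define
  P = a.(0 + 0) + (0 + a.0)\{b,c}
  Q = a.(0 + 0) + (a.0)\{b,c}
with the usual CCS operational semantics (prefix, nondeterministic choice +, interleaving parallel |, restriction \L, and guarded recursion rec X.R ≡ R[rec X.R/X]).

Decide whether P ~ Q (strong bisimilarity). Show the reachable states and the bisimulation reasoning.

YES

LTS(P): 3 reachable states
  u0 = a.(0 + 0) + (0 + a.0)\{b,c} has moves =a=> u1, =a=> u2
  u1 = 0 + 0 has moves ·
  u2 = 0\{b,c} has moves ·
LTS(Q): 3 reachable states
  v0 = a.(0 + 0) + (a.0)\{b,c} has moves =a=> v1, =a=> v2
  v1 = 0 + 0 has moves ·
  v2 = 0\{b,c} has moves ·
Coarsest stable partition (strong bisimilarity classes):
  B0 = {u0, v0}
  B1 = {u1, u2, v1, v2}
u0 ∈ B0, v0 ∈ B0 → same block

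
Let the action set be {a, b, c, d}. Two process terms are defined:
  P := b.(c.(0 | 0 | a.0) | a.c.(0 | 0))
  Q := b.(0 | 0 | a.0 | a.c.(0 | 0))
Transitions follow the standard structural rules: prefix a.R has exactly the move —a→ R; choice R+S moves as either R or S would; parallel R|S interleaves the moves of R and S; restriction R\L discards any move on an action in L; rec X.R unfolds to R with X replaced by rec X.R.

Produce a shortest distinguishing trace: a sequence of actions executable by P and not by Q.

LTS(P): 10 reachable states
  p0 = b.(c.(0 | 0 | a.0) | a.c.(0 | 0)) ⊢ -b-> p1
  p1 = c.(0 | 0 | a.0) | a.c.(0 | 0) ⊢ -a-> p2, -c-> p3
  p2 = c.(0 | 0 | a.0) | c.(0 | 0) ⊢ -c-> p4, -c-> p5
  p3 = 0 | 0 | a.0 | a.c.(0 | 0) ⊢ -a-> p4, -a-> p6
  p4 = 0 | 0 | a.0 | c.(0 | 0) ⊢ -a-> p7, -c-> p8
  p5 = c.(0 | 0 | a.0) | (0 | 0) ⊢ -c-> p8
  p6 = 0 | 0 | 0 | a.c.(0 | 0) ⊢ -a-> p7
  p7 = 0 | 0 | 0 | c.(0 | 0) ⊢ -c-> p9
  p8 = 0 | 0 | a.0 | (0 | 0) ⊢ -a-> p9
  p9 = 0 | 0 | 0 | (0 | 0) ⊢ ∅
LTS(Q): 7 reachable states
  q0 = b.(0 | 0 | a.0 | a.c.(0 | 0)) ⊢ -b-> q1
  q1 = 0 | 0 | a.0 | a.c.(0 | 0) ⊢ -a-> q2, -a-> q3
  q2 = 0 | 0 | 0 | a.c.(0 | 0) ⊢ -a-> q4
  q3 = 0 | 0 | a.0 | c.(0 | 0) ⊢ -a-> q4, -c-> q5
  q4 = 0 | 0 | 0 | c.(0 | 0) ⊢ -c-> q6
  q5 = 0 | 0 | a.0 | (0 | 0) ⊢ -a-> q6
  q6 = 0 | 0 | 0 | (0 | 0) ⊢ ∅
Executing bc from P (initial set {p0}):
  step 1 (b): {p1}
  step 2 (c): {p3}
  P completes σ.
Executing bc from Q (initial set {q0}):
  step 1 (b): {q1}
  step 2 (c): no successor for Q

bc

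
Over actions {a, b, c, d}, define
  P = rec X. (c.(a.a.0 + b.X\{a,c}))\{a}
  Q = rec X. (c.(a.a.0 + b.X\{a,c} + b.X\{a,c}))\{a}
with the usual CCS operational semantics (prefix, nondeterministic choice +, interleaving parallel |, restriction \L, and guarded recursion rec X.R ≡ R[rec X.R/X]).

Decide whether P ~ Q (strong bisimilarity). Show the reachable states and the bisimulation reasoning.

YES

P's transition system — 3 states:
  m0 = rec X. (c.(a.a.0 + b.X\{a,c}))\{a} :: --c--▸ m1
  m1 = (a.a.0 + b.(rec X. (c.(a.a.0 + b.X\{a,c}))\{a})\{a,c})\{a} :: --b--▸ m2
  m2 = (rec X. (c.(a.a.0 + b.X\{a,c}))\{a})\{a,c}\{a} :: ·
Q's transition system — 3 states:
  n0 = rec X. (c.(a.a.0 + b.X\{a,c} + b.X\{a,c}))\{a} :: --c--▸ n1
  n1 = (a.a.0 + b.(rec X. (c.(a.a.0 + b.X\{a,c} + b.X\{a,c}))\{a})\{a,c} + b.(rec X. (c.(a.a.0 + b.X\{a,c} + b.X\{a,c}))\{a})\{a,c})\{a} :: --b--▸ n2
  n2 = (rec X. (c.(a.a.0 + b.X\{a,c} + b.X\{a,c}))\{a})\{a,c}\{a} :: ·
Bisimilarity quotient blocks:
  B0 = {m0, n0}
  B1 = {m1, n1}
  B2 = {m2, n2}
m0 ∈ B0, n0 ∈ B0 → same block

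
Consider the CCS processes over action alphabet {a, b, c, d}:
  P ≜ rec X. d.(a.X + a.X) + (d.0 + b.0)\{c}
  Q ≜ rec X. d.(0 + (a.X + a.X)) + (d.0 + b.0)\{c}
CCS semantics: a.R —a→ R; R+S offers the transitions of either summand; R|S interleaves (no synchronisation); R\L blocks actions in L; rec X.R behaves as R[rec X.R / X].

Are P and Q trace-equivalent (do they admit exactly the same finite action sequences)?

YES

Reachable graph of P (3 states):
  u0 = rec X. d.(a.X + a.X) + (d.0 + b.0)\{c} ⊢ --b--▸ u1, --d--▸ u1, --d--▸ u2
  u1 = 0\{c} ⊢ (no moves)
  u2 = a.(rec X. d.(a.X + a.X) + (d.0 + b.0)\{c}) + a.(rec X. d.(a.X + a.X) + (d.0 + b.0)\{c}) ⊢ --a--▸ u0
Reachable graph of Q (3 states):
  v0 = rec X. d.(0 + (a.X + a.X)) + (d.0 + b.0)\{c} ⊢ --b--▸ v1, --d--▸ v1, --d--▸ v2
  v1 = 0\{c} ⊢ (no moves)
  v2 = 0 + (a.(rec X. d.(0 + (a.X + a.X)) + (d.0 + b.0)\{c}) + a.(rec X. d.(0 + (a.X + a.X)) + (d.0 + b.0)\{c})) ⊢ --a--▸ v0
Coarsest stable partition (strong bisimilarity classes):
  B0 = {u0, v0}
  B1 = {u1, v1}
  B2 = {u2, v2}
u0 ∈ B0, v0 ∈ B0 → same block
Bisimilar ⇒ trace-equivalent.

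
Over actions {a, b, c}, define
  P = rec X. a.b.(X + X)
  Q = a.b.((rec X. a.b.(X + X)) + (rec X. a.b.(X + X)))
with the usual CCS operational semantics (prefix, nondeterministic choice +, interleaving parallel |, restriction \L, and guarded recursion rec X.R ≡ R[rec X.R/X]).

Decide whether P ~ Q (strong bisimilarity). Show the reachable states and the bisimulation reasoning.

LTS(P): 3 reachable states
  m0 = rec X. a.b.(X + X) has moves =a=> m1
  m1 = b.((rec X. a.b.(X + X)) + (rec X. a.b.(X + X))) has moves =b=> m2
  m2 = (rec X. a.b.(X + X)) + (rec X. a.b.(X + X)) has moves =a=> m1
LTS(Q): 3 reachable states
  n0 = a.b.((rec X. a.b.(X + X)) + (rec X. a.b.(X + X))) has moves =a=> n1
  n1 = b.((rec X. a.b.(X + X)) + (rec X. a.b.(X + X))) has moves =b=> n2
  n2 = (rec X. a.b.(X + X)) + (rec X. a.b.(X + X)) has moves =a=> n1
Bisimilarity quotient blocks:
  B0 = {m0, m2, n0, n2}
  B1 = {m1, n1}
m0 ∈ B0, n0 ∈ B0 → same block

YES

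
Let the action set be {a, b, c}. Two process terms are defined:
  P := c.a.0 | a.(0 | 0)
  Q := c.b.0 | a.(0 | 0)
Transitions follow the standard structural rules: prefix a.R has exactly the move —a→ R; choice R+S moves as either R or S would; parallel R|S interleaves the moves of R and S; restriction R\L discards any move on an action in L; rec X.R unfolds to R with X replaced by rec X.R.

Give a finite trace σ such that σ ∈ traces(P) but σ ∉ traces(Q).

aca

Reachable graph of P (6 states):
  s0 = c.a.0 | a.(0 | 0) ⊢ =a=> s1, =c=> s2
  s1 = c.a.0 | (0 | 0) ⊢ =c=> s3
  s2 = a.0 | a.(0 | 0) ⊢ =a=> s3, =a=> s4
  s3 = a.0 | (0 | 0) ⊢ =a=> s5
  s4 = 0 | a.(0 | 0) ⊢ =a=> s5
  s5 = 0 | (0 | 0) ⊢ deadlocked
Reachable graph of Q (6 states):
  t0 = c.b.0 | a.(0 | 0) ⊢ =a=> t1, =c=> t2
  t1 = c.b.0 | (0 | 0) ⊢ =c=> t3
  t2 = b.0 | a.(0 | 0) ⊢ =a=> t3, =b=> t4
  t3 = b.0 | (0 | 0) ⊢ =b=> t5
  t4 = 0 | a.(0 | 0) ⊢ =a=> t5
  t5 = 0 | (0 | 0) ⊢ deadlocked
Executing aca from P (initial set {s0}):
  step 1 (a): {s1}
  step 2 (c): {s3}
  step 3 (a): {s5}
  — P admits the full trace.
Executing aca from Q (initial set {t0}):
  step 1 (a): {t1}
  step 2 (c): {t3}
  step 3 (a): ∅  — Q cannot continue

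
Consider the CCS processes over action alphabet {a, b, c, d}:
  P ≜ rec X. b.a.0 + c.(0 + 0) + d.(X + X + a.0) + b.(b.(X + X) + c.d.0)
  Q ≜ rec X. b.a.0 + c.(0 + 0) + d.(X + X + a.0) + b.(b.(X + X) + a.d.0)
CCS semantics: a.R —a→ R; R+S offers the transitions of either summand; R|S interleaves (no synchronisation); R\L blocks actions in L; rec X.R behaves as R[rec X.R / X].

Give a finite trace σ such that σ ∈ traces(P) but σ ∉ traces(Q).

bc

Reachable graph of P (8 states):
  m0 = rec X. b.a.0 + c.(0 + 0) + d.(X + X + a.0) + b.(b.(X + X) + c.d.0) ⊢ —b→ m1, —b→ m2, —c→ m3, —d→ m4
  m1 = a.0 ⊢ —a→ m5
  m2 = b.((rec X. b.a.0 + c.(0 + 0) + d.(X + X + a.0) + b.(b.(X + X) + c.d.0)) + (rec X. b.a.0 + c.(0 + 0) + d.(X + X + a.0) + b.(b.(X + X) + c.d.0))) + c.d.0 ⊢ —b→ m6, —c→ m7
  m3 = 0 + 0 ⊢ deadlocked
  m4 = (rec X. b.a.0 + c.(0 + 0) + d.(X + X + a.0) + b.(b.(X + X) + c.d.0)) + (rec X. b.a.0 + c.(0 + 0) + d.(X + X + a.0) + b.(b.(X + X) + c.d.0)) + a.0 ⊢ —a→ m5, —b→ m1, —b→ m2, —c→ m3, —d→ m4
  m5 = 0 ⊢ deadlocked
  m6 = (rec X. b.a.0 + c.(0 + 0) + d.(X + X + a.0) + b.(b.(X + X) + c.d.0)) + (rec X. b.a.0 + c.(0 + 0) + d.(X + X + a.0) + b.(b.(X + X) + c.d.0)) ⊢ —b→ m1, —b→ m2, —c→ m3, —d→ m4
  m7 = d.0 ⊢ —d→ m5
Reachable graph of Q (8 states):
  n0 = rec X. b.a.0 + c.(0 + 0) + d.(X + X + a.0) + b.(b.(X + X) + a.d.0) ⊢ —b→ n1, —b→ n2, —c→ n3, —d→ n4
  n1 = a.0 ⊢ —a→ n5
  n2 = b.((rec X. b.a.0 + c.(0 + 0) + d.(X + X + a.0) + b.(b.(X + X) + a.d.0)) + (rec X. b.a.0 + c.(0 + 0) + d.(X + X + a.0) + b.(b.(X + X) + a.d.0))) + a.d.0 ⊢ —a→ n6, —b→ n7
  n3 = 0 + 0 ⊢ deadlocked
  n4 = (rec X. b.a.0 + c.(0 + 0) + d.(X + X + a.0) + b.(b.(X + X) + a.d.0)) + (rec X. b.a.0 + c.(0 + 0) + d.(X + X + a.0) + b.(b.(X + X) + a.d.0)) + a.0 ⊢ —a→ n5, —b→ n1, —b→ n2, —c→ n3, —d→ n4
  n5 = 0 ⊢ deadlocked
  n6 = d.0 ⊢ —d→ n5
  n7 = (rec X. b.a.0 + c.(0 + 0) + d.(X + X + a.0) + b.(b.(X + X) + a.d.0)) + (rec X. b.a.0 + c.(0 + 0) + d.(X + X + a.0) + b.(b.(X + X) + a.d.0)) ⊢ —b→ n1, —b→ n2, —c→ n3, —d→ n4
Trace ⟨bc⟩ through P, begin at {m0}:
  step 1 (b): {m1, m2}
  step 2 (c): {m7}
  ✓ P
Trace ⟨bc⟩ through Q, begin at {n0}:
  step 1 (b): {n1, n2}
  step 2 (c): ∅ (Q stuck)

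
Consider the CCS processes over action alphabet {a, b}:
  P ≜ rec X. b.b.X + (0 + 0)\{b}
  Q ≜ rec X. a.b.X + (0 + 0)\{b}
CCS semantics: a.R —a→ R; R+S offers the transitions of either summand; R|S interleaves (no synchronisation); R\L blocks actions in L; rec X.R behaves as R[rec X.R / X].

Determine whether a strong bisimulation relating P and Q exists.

NO

Reachable graph of P (2 states):
  p0 = rec X. b.b.X + (0 + 0)\{b} → —b→ p1
  p1 = b.(rec X. b.b.X + (0 + 0)\{b}) → —b→ p0
Reachable graph of Q (2 states):
  q0 = rec X. a.b.X + (0 + 0)\{b} → —a→ q1
  q1 = b.(rec X. a.b.X + (0 + 0)\{b}) → —b→ q0
Coarsest stable partition (strong bisimilarity classes):
  B0 = {p0, p1}
  B1 = {q0}
  B2 = {q1}
p0 ∈ B0, q0 ∈ B1 → different blocks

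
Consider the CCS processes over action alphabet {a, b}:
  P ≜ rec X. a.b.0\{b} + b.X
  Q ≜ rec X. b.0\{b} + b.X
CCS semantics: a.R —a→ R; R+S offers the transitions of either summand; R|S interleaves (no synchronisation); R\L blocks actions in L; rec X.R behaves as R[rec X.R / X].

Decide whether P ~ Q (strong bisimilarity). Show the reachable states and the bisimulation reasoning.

Reachable graph of P (3 states):
  s0 = rec X. a.b.0\{b} + b.X | —a→ s1, —b→ s0
  s1 = b.0\{b} | —b→ s2
  s2 = 0\{b} | ·
Reachable graph of Q (2 states):
  t0 = rec X. b.0\{b} + b.X | —b→ t0, —b→ t1
  t1 = 0\{b} | ·
Bisimilarity quotient blocks:
  B0 = {s0}
  B1 = {s1}
  B2 = {s2, t1}
  B3 = {t0}
s0 ∈ B0, t0 ∈ B3 → different blocks

NO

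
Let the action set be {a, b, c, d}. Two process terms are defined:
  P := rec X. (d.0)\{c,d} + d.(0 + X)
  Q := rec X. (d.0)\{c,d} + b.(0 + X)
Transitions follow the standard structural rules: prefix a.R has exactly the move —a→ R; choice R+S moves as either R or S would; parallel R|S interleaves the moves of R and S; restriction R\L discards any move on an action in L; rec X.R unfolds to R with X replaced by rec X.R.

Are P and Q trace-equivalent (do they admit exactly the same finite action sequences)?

traces(P) ≠ traces(Q) — witness ⟨d⟩

LTS(P): 2 reachable states
  p0 = rec X. (d.0)\{c,d} + d.(0 + X) has moves =d=> p1
  p1 = 0 + (rec X. (d.0)\{c,d} + d.(0 + X)) has moves =d=> p1
LTS(Q): 2 reachable states
  q0 = rec X. (d.0)\{c,d} + b.(0 + X) has moves =b=> q1
  q1 = 0 + (rec X. (d.0)\{c,d} + b.(0 + X)) has moves =b=> q1
Run σ = ⟨d⟩ on P: start {p0}
  after d @ step 1: {p1}
  — P admits the full trace.
Run σ = ⟨d⟩ on Q: start {q0}
  after d @ step 1: no successor for Q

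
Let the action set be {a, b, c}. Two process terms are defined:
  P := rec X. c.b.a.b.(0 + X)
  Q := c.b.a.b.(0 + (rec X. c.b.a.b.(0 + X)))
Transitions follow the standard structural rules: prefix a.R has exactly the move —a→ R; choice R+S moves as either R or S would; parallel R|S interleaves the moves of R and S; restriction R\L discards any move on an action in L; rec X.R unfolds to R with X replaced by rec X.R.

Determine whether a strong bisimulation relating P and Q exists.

YES

Reachable graph of P (5 states):
  m0 = rec X. c.b.a.b.(0 + X) has moves -c-> m1
  m1 = b.a.b.(0 + (rec X. c.b.a.b.(0 + X))) has moves -b-> m2
  m2 = a.b.(0 + (rec X. c.b.a.b.(0 + X))) has moves -a-> m3
  m3 = b.(0 + (rec X. c.b.a.b.(0 + X))) has moves -b-> m4
  m4 = 0 + (rec X. c.b.a.b.(0 + X)) has moves -c-> m1
Reachable graph of Q (5 states):
  n0 = c.b.a.b.(0 + (rec X. c.b.a.b.(0 + X))) has moves -c-> n1
  n1 = b.a.b.(0 + (rec X. c.b.a.b.(0 + X))) has moves -b-> n2
  n2 = a.b.(0 + (rec X. c.b.a.b.(0 + X))) has moves -a-> n3
  n3 = b.(0 + (rec X. c.b.a.b.(0 + X))) has moves -b-> n4
  n4 = 0 + (rec X. c.b.a.b.(0 + X)) has moves -c-> n1
Partition-refinement fixed point:
  B0 = {m0, m4, n0, n4}
  B1 = {m1, n1}
  B2 = {m2, n2}
  B3 = {m3, n3}
m0 ∈ B0, n0 ∈ B0 → same block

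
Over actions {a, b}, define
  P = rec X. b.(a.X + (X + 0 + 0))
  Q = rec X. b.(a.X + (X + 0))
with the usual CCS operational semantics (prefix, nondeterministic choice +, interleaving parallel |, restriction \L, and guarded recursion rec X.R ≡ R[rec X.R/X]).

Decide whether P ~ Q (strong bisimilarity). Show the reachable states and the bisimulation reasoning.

P's transition system — 2 states:
  p0 = rec X. b.(a.X + (X + 0 + 0)) → --b--▸ p1
  p1 = a.(rec X. b.(a.X + (X + 0 + 0))) + ((rec X. b.(a.X + (X + 0 + 0))) + 0 + 0) → --a--▸ p0, --b--▸ p1
Q's transition system — 2 states:
  q0 = rec X. b.(a.X + (X + 0)) → --b--▸ q1
  q1 = a.(rec X. b.(a.X + (X + 0))) + ((rec X. b.(a.X + (X + 0))) + 0) → --a--▸ q0, --b--▸ q1
Bisimilarity quotient blocks:
  B0 = {p0, q0}
  B1 = {p1, q1}
p0 ∈ B0, q0 ∈ B0 → same block

YES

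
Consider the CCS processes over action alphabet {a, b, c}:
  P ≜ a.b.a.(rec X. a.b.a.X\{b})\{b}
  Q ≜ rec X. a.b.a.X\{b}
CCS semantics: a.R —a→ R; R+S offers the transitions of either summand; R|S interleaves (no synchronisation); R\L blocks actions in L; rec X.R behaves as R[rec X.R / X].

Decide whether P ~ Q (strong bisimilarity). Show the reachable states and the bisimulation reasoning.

P ~ Q

Reachable graph of P (5 states):
  u0 = a.b.a.(rec X. a.b.a.X\{b})\{b} :: ··a··> u1
  u1 = b.a.(rec X. a.b.a.X\{b})\{b} :: ··b··> u2
  u2 = a.(rec X. a.b.a.X\{b})\{b} :: ··a··> u3
  u3 = (rec X. a.b.a.X\{b})\{b} :: ··a··> u4
  u4 = (b.a.(rec X. a.b.a.X\{b})\{b})\{b} :: ·
Reachable graph of Q (5 states):
  v0 = rec X. a.b.a.X\{b} :: ··a··> v1
  v1 = b.a.(rec X. a.b.a.X\{b})\{b} :: ··b··> v2
  v2 = a.(rec X. a.b.a.X\{b})\{b} :: ··a··> v3
  v3 = (rec X. a.b.a.X\{b})\{b} :: ··a··> v4
  v4 = (b.a.(rec X. a.b.a.X\{b})\{b})\{b} :: ·
Coarsest stable partition (strong bisimilarity classes):
  B0 = {u0, v0}
  B1 = {u1, v1}
  B2 = {u2, v2}
  B3 = {u3, v3}
  B4 = {u4, v4}
u0 ∈ B0, v0 ∈ B0 → same block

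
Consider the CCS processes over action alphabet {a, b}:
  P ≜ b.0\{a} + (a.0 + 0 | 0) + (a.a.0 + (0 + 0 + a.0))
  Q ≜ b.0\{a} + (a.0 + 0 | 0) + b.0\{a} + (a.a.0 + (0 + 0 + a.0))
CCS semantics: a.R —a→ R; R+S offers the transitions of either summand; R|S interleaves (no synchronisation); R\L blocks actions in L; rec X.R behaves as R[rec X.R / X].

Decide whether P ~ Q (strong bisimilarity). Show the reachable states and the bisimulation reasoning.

bisimilar

Reachable graph of P (4 states):
  m0 = b.0\{a} + (a.0 + 0 | 0) + (a.a.0 + (0 + 0 + a.0)) ⊢ -a-> m1, -a-> m2, -b-> m3
  m1 = 0 ⊢ deadlocked
  m2 = a.0 ⊢ -a-> m1
  m3 = 0\{a} ⊢ deadlocked
Reachable graph of Q (4 states):
  n0 = b.0\{a} + (a.0 + 0 | 0) + b.0\{a} + (a.a.0 + (0 + 0 + a.0)) ⊢ -a-> n1, -a-> n2, -b-> n3
  n1 = 0 ⊢ deadlocked
  n2 = a.0 ⊢ -a-> n1
  n3 = 0\{a} ⊢ deadlocked
Coarsest stable partition (strong bisimilarity classes):
  B0 = {m0, n0}
  B1 = {m1, m3, n1, n3}
  B2 = {m2, n2}
m0 ∈ B0, n0 ∈ B0 → same block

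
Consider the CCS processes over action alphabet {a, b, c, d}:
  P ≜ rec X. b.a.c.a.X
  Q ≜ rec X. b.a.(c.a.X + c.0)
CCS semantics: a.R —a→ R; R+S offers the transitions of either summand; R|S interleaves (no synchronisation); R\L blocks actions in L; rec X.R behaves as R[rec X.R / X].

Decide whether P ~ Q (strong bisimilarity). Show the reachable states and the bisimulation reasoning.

P's transition system — 4 states:
  p0 = rec X. b.a.c.a.X has moves —b→ p1
  p1 = a.c.a.(rec X. b.a.c.a.X) has moves —a→ p2
  p2 = c.a.(rec X. b.a.c.a.X) has moves —c→ p3
  p3 = a.(rec X. b.a.c.a.X) has moves —a→ p0
Q's transition system — 5 states:
  q0 = rec X. b.a.(c.a.X + c.0) has moves —b→ q1
  q1 = a.(c.a.(rec X. b.a.(c.a.X + c.0)) + c.0) has moves —a→ q2
  q2 = c.a.(rec X. b.a.(c.a.X + c.0)) + c.0 has moves —c→ q3, —c→ q4
  q3 = 0 has moves deadlocked
  q4 = a.(rec X. b.a.(c.a.X + c.0)) has moves —a→ q0
Coarsest stable partition (strong bisimilarity classes):
  B0 = {p0}
  B1 = {p1}
  B2 = {p2}
  B3 = {p3}
  B4 = {q0}
  B5 = {q1}
  B6 = {q2}
  B7 = {q4}
  B8 = {q3}
p0 ∈ B0, q0 ∈ B4 → different blocks

not bisimilar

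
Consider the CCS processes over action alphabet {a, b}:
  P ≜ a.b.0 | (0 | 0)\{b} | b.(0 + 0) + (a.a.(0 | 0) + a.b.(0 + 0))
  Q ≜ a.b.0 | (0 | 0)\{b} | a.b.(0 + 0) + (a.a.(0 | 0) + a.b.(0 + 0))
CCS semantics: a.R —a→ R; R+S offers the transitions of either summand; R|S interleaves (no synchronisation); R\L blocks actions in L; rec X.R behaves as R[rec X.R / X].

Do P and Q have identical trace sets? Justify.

NO — witness ⟨b⟩

P's transition system — 10 states:
  m0 = a.b.0 | (0 | 0)\{b} | b.(0 + 0) + (a.a.(0 | 0) + a.b.(0 + 0)) | =a=> m1, =a=> m2, =a=> m3, =b=> m4
  m1 = a.(0 | 0) | =a=> m5
  m2 = b.(0 + 0) | =b=> m6
  m3 = b.0 | (0 | 0)\{b} | b.(0 + 0) | =b=> m7, =b=> m8
  m4 = a.b.0 | (0 | 0)\{b} | (0 + 0) | =a=> m8
  m5 = 0 | 0 | stopped
  m6 = 0 + 0 | stopped
  m7 = 0 | (0 | 0)\{b} | b.(0 + 0) | =b=> m9
  m8 = b.0 | (0 | 0)\{b} | (0 + 0) | =b=> m9
  m9 = 0 | (0 | 0)\{b} | (0 + 0) | stopped
Q's transition system — 13 states:
  n0 = a.b.0 | (0 | 0)\{b} | a.b.(0 + 0) + (a.a.(0 | 0) + a.b.(0 + 0)) | =a=> n1, =a=> n2, =a=> n3, =a=> n4
  n1 = a.(0 | 0) | =a=> n5
  n2 = a.b.0 | (0 | 0)\{b} | b.(0 + 0) | =a=> n6, =b=> n7
  n3 = b.(0 + 0) | =b=> n8
  n4 = b.0 | (0 | 0)\{b} | a.b.(0 + 0) | =a=> n6, =b=> n9
  n5 = 0 | 0 | stopped
  n6 = b.0 | (0 | 0)\{b} | b.(0 + 0) | =b=> n10, =b=> n11
  n7 = a.b.0 | (0 | 0)\{b} | (0 + 0) | =a=> n11
  n8 = 0 + 0 | stopped
  n9 = 0 | (0 | 0)\{b} | a.b.(0 + 0) | =a=> n10
  n10 = 0 | (0 | 0)\{b} | b.(0 + 0) | =b=> n12
  n11 = b.0 | (0 | 0)\{b} | (0 + 0) | =b=> n12
  n12 = 0 | (0 | 0)\{b} | (0 + 0) | stopped
Run σ = ⟨b⟩ on P: start {m0}
  step 1 (b): {m4}
  ✓ P
Run σ = ⟨b⟩ on Q: start {n0}
  step 1 (b): ∅ (Q stuck)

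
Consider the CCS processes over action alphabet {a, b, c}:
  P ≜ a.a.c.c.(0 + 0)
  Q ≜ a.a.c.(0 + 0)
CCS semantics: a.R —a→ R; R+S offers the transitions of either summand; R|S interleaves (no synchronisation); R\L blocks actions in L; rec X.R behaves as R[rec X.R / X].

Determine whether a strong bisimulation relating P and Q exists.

P ≁ Q

Reachable graph of P (5 states):
  p0 = a.a.c.c.(0 + 0) | —a→ p1
  p1 = a.c.c.(0 + 0) | —a→ p2
  p2 = c.c.(0 + 0) | —c→ p3
  p3 = c.(0 + 0) | —c→ p4
  p4 = 0 + 0 | ∅
Reachable graph of Q (4 states):
  q0 = a.a.c.(0 + 0) | —a→ q1
  q1 = a.c.(0 + 0) | —a→ q2
  q2 = c.(0 + 0) | —c→ q3
  q3 = 0 + 0 | ∅
Partition-refinement fixed point:
  B0 = {p0}
  B1 = {p1}
  B2 = {p2}
  B3 = {p3, q2}
  B4 = {p4, q3}
  B5 = {q0}
  B6 = {q1}
p0 ∈ B0, q0 ∈ B5 → different blocks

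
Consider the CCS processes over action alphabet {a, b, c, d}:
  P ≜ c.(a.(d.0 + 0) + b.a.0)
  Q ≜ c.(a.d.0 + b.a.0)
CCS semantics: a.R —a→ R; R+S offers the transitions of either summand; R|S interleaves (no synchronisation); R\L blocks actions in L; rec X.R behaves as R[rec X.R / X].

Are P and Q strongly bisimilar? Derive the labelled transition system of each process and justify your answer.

P ~ Q

LTS(P): 5 reachable states
  s0 = c.(a.(d.0 + 0) + b.a.0) :: —c→ s1
  s1 = a.(d.0 + 0) + b.a.0 :: —a→ s2, —b→ s3
  s2 = d.0 + 0 :: —d→ s4
  s3 = a.0 :: —a→ s4
  s4 = 0 :: deadlocked
LTS(Q): 5 reachable states
  t0 = c.(a.d.0 + b.a.0) :: —c→ t1
  t1 = a.d.0 + b.a.0 :: —a→ t2, —b→ t3
  t2 = d.0 :: —d→ t4
  t3 = a.0 :: —a→ t4
  t4 = 0 :: deadlocked
Bisimilarity quotient blocks:
  B0 = {s0, t0}
  B1 = {s1, t1}
  B2 = {s2, t2}
  B3 = {s4, t4}
  B4 = {s3, t3}
s0 ∈ B0, t0 ∈ B0 → same block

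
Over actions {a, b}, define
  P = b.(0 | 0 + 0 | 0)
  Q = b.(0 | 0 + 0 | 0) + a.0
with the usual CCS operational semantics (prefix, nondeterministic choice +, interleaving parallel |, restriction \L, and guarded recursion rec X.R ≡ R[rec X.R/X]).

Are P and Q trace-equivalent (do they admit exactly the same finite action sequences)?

traces(P) ≠ traces(Q) — witness ⟨a⟩

Reachable graph of P (2 states):
  s0 = b.(0 | 0 + 0 | 0) has moves =b=> s1
  s1 = 0 | 0 + 0 | 0 has moves ·
Reachable graph of Q (3 states):
  t0 = b.(0 | 0 + 0 | 0) + a.0 has moves =a=> t1, =b=> t2
  t1 = 0 has moves ·
  t2 = 0 | 0 + 0 | 0 has moves ·
Trace ⟨a⟩ through Q, begin at {t0}:
  after a @ step 1: {t1}
  — Q admits the full trace.
Trace ⟨a⟩ through P, begin at {s0}:
  after a @ step 1: ∅ (P stuck)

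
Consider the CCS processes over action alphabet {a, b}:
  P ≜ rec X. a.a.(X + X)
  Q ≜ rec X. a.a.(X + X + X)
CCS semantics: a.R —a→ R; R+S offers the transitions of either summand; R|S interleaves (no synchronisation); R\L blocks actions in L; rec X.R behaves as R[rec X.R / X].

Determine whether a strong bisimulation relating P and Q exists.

P ~ Q

Reachable graph of P (3 states):
  s0 = rec X. a.a.(X + X) | —a→ s1
  s1 = a.((rec X. a.a.(X + X)) + (rec X. a.a.(X + X))) | —a→ s2
  s2 = (rec X. a.a.(X + X)) + (rec X. a.a.(X + X)) | —a→ s1
Reachable graph of Q (3 states):
  t0 = rec X. a.a.(X + X + X) | —a→ t1
  t1 = a.((rec X. a.a.(X + X + X)) + (rec X. a.a.(X + X + X)) + (rec X. a.a.(X + X + X))) | —a→ t2
  t2 = (rec X. a.a.(X + X + X)) + (rec X. a.a.(X + X + X)) + (rec X. a.a.(X + X + X)) | —a→ t1
Bisimilarity quotient blocks:
  B0 = {s0, s1, s2, t0, t1, t2}
s0 ∈ B0, t0 ∈ B0 → same block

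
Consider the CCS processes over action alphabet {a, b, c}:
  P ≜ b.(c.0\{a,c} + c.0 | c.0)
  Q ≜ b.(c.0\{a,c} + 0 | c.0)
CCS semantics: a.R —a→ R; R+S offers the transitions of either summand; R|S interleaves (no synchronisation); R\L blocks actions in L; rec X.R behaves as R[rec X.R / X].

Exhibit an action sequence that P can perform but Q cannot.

bcc

Reachable graph of P (6 states):
  s0 = b.(c.0\{a,c} + c.0 | c.0) :: =b=> s1
  s1 = c.0\{a,c} + c.0 | c.0 :: =c=> s2, =c=> s3, =c=> s4
  s2 = 0 | c.0 :: =c=> s5
  s3 = 0\{a,c} :: ·
  s4 = c.0 | 0 :: =c=> s5
  s5 = 0 | 0 :: ·
Reachable graph of Q (4 states):
  t0 = b.(c.0\{a,c} + 0 | c.0) :: =b=> t1
  t1 = c.0\{a,c} + 0 | c.0 :: =c=> t2, =c=> t3
  t2 = 0 | 0 :: ·
  t3 = 0\{a,c} :: ·
Run σ = ⟨bcc⟩ on P: start {s0}
  step 1 (b): {s1}
  step 2 (c): {s2, s3, s4}
  step 3 (c): {s5}
  — P admits the full trace.
Run σ = ⟨bcc⟩ on Q: start {t0}
  step 1 (b): {t1}
  step 2 (c): {t2, t3}
  step 3 (c): no successor for Q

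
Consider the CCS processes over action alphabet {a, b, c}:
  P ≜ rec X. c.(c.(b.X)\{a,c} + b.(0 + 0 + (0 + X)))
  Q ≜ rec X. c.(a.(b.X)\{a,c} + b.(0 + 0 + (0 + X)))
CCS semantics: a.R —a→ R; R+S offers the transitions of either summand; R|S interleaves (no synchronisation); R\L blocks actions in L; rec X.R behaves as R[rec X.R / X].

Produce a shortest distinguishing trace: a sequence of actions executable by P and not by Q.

cc

Reachable graph of P (5 states):
  u0 = rec X. c.(c.(b.X)\{a,c} + b.(0 + 0 + (0 + X))) ⊢ --c--▸ u1
  u1 = c.(b.(rec X. c.(c.(b.X)\{a,c} + b.(0 + 0 + (0 + X)))))\{a,c} + b.(0 + 0 + (0 + (rec X. c.(c.(b.X)\{a,c} + b.(0 + 0 + (0 + X)))))) ⊢ --b--▸ u2, --c--▸ u3
  u2 = 0 + 0 + (0 + (rec X. c.(c.(b.X)\{a,c} + b.(0 + 0 + (0 + X))))) ⊢ --c--▸ u1
  u3 = (b.(rec X. c.(c.(b.X)\{a,c} + b.(0 + 0 + (0 + X)))))\{a,c} ⊢ --b--▸ u4
  u4 = (rec X. c.(c.(b.X)\{a,c} + b.(0 + 0 + (0 + X))))\{a,c} ⊢ ·
Reachable graph of Q (5 states):
  v0 = rec X. c.(a.(b.X)\{a,c} + b.(0 + 0 + (0 + X))) ⊢ --c--▸ v1
  v1 = a.(b.(rec X. c.(a.(b.X)\{a,c} + b.(0 + 0 + (0 + X)))))\{a,c} + b.(0 + 0 + (0 + (rec X. c.(a.(b.X)\{a,c} + b.(0 + 0 + (0 + X)))))) ⊢ --a--▸ v2, --b--▸ v3
  v2 = (b.(rec X. c.(a.(b.X)\{a,c} + b.(0 + 0 + (0 + X)))))\{a,c} ⊢ --b--▸ v4
  v3 = 0 + 0 + (0 + (rec X. c.(a.(b.X)\{a,c} + b.(0 + 0 + (0 + X))))) ⊢ --c--▸ v1
  v4 = (rec X. c.(a.(b.X)\{a,c} + b.(0 + 0 + (0 + X))))\{a,c} ⊢ ·
Run σ = ⟨cc⟩ on P: start {u0}
  step 1 (c): {u1}
  step 2 (c): {u3}
  ✓ P
Run σ = ⟨cc⟩ on Q: start {v0}
  step 1 (c): {v1}
  step 2 (c): ∅ (Q stuck)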